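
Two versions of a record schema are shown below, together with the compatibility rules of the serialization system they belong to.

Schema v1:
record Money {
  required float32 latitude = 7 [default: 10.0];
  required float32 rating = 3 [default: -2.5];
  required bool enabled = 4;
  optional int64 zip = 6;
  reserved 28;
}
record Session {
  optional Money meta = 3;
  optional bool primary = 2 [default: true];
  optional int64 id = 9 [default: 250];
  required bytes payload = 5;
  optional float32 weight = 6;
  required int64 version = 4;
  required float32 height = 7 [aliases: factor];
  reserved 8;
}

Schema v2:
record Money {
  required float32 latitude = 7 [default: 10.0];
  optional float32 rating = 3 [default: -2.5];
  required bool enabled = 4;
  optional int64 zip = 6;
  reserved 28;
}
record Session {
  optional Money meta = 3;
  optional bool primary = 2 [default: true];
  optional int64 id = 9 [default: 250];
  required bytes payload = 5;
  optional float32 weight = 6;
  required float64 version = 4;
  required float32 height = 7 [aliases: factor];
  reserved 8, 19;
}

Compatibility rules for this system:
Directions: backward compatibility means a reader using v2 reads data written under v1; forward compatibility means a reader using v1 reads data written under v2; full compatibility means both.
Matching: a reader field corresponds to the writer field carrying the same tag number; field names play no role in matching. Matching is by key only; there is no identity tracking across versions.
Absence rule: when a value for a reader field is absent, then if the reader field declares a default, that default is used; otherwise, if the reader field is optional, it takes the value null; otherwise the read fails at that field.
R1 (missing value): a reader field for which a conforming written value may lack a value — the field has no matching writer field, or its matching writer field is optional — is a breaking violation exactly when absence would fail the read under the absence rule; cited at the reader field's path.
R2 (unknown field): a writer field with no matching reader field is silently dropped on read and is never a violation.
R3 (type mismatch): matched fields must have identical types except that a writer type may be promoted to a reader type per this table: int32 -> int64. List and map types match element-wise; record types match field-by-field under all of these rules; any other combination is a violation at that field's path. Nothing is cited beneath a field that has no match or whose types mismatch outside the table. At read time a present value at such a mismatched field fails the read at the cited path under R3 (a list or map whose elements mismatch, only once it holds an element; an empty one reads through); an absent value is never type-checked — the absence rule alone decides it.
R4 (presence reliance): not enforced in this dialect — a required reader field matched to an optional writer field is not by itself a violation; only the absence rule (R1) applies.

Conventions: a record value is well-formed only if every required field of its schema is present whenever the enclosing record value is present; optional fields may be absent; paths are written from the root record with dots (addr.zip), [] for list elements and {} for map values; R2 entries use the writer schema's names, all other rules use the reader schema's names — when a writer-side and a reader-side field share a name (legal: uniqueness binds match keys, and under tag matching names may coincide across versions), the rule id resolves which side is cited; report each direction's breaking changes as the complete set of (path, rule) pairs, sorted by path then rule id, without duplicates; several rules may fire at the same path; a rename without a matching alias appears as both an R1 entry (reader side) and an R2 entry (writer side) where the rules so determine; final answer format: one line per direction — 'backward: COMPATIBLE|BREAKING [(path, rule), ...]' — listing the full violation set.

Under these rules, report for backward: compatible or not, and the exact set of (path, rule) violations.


the writer's type comes first in each Session pair
backward on Session — v2 reading data written by v1:
  meta <- meta (Money -> Money, writer optional)
  primary <- primary (bool -> bool, writer optional)
  id <- id (int64 -> int64, writer optional)
  payload <- payload (bytes -> bytes, writer required)
  weight <- weight (float32 -> float32, writer optional)
  version <- version (int64 -> float64, writer required)
  height <- height (float32 -> float32, writer required)
  meta.latitude <- meta.latitude (float32 -> float32, writer required)
  meta.rating <- meta.rating (float32 -> float32, writer required)
  meta.enabled <- meta.enabled (bool -> bool, writer required)
  meta.zip <- meta.zip (int64 -> int64, writer optional)
  breaking: (version, R3)
  => backward verdict for Session: BREAKING, 1 violation(s)
ruling out the remaining Session differences:
  field rating in record Money: required changed to optional -> no rule fires on it in Session's dialect; the asked verdict holds

backward: BREAKING [(version, R3)]


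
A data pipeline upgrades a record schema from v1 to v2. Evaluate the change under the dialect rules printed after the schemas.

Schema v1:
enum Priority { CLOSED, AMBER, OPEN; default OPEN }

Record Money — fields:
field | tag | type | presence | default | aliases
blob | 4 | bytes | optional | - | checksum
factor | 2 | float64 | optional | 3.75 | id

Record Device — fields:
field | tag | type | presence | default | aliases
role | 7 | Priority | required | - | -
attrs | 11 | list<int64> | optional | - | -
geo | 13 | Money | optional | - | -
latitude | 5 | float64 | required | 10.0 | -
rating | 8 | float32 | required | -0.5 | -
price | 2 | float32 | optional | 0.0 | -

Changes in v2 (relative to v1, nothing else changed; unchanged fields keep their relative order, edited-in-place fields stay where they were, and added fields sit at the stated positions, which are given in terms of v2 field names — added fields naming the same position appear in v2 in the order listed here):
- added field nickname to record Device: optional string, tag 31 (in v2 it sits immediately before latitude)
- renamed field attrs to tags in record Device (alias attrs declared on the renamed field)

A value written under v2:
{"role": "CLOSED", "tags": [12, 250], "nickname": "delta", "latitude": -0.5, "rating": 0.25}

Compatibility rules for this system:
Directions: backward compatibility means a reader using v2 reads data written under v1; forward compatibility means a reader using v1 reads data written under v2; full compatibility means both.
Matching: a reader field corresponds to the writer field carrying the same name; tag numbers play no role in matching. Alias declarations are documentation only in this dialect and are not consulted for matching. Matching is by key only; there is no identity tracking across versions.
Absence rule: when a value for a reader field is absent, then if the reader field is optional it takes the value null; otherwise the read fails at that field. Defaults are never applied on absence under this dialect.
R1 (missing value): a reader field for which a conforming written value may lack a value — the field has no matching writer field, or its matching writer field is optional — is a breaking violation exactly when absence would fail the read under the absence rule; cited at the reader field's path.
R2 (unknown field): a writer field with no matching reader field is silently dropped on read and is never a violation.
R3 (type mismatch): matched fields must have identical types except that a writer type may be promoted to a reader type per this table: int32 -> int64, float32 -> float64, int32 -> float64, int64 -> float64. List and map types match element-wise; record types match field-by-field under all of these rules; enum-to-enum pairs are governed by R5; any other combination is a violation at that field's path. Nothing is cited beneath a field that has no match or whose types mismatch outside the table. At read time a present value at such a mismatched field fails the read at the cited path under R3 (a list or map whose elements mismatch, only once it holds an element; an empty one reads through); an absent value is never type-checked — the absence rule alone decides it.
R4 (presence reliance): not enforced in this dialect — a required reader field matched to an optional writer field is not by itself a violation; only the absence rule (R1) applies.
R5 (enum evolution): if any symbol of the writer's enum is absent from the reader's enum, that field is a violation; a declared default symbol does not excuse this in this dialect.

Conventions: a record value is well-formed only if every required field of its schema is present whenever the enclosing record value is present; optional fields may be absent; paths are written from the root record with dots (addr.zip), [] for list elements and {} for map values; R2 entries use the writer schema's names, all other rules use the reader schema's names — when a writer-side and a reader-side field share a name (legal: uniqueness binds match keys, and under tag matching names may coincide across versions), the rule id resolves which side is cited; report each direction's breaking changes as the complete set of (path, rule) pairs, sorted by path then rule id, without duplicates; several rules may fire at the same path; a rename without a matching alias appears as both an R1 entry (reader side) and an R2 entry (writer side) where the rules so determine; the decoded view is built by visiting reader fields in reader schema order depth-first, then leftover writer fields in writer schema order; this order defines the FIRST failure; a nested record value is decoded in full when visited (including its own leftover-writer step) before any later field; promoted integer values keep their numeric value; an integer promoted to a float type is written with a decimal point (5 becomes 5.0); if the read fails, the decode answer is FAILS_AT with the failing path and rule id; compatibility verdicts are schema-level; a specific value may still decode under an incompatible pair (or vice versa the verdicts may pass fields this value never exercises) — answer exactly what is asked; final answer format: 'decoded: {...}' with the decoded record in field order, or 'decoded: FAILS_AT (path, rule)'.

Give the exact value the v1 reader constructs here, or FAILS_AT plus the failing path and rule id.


arrows below run writer -> reader for Device
migrating the Device value to v1:
  role := "CLOSED"
  attrs := null (not supplied -> null)
  geo := null (not supplied -> null)
  latitude := -0.5
  rating := 0.25
  price := null (not supplied -> null)
  writer tags: unmatched, discarded
  writer nickname: unmatched, discarded
  => decoded: {"role": "CLOSED", "attrs": null, "geo": null, "latitude": -0.5, "rating": 0.25, "price": null}
remaining Device differences; none change what is asked:
  added field nickname to record Device: optional string, tag 31 (in v2 it sits immediately before latitude) -> no rule fires on it and the decoded Device view is identical with or without it

decoded: {"role": "CLOSED", "attrs": null, "geo": null, "latitude": -0.5, "rating": 0.25, "price": null}


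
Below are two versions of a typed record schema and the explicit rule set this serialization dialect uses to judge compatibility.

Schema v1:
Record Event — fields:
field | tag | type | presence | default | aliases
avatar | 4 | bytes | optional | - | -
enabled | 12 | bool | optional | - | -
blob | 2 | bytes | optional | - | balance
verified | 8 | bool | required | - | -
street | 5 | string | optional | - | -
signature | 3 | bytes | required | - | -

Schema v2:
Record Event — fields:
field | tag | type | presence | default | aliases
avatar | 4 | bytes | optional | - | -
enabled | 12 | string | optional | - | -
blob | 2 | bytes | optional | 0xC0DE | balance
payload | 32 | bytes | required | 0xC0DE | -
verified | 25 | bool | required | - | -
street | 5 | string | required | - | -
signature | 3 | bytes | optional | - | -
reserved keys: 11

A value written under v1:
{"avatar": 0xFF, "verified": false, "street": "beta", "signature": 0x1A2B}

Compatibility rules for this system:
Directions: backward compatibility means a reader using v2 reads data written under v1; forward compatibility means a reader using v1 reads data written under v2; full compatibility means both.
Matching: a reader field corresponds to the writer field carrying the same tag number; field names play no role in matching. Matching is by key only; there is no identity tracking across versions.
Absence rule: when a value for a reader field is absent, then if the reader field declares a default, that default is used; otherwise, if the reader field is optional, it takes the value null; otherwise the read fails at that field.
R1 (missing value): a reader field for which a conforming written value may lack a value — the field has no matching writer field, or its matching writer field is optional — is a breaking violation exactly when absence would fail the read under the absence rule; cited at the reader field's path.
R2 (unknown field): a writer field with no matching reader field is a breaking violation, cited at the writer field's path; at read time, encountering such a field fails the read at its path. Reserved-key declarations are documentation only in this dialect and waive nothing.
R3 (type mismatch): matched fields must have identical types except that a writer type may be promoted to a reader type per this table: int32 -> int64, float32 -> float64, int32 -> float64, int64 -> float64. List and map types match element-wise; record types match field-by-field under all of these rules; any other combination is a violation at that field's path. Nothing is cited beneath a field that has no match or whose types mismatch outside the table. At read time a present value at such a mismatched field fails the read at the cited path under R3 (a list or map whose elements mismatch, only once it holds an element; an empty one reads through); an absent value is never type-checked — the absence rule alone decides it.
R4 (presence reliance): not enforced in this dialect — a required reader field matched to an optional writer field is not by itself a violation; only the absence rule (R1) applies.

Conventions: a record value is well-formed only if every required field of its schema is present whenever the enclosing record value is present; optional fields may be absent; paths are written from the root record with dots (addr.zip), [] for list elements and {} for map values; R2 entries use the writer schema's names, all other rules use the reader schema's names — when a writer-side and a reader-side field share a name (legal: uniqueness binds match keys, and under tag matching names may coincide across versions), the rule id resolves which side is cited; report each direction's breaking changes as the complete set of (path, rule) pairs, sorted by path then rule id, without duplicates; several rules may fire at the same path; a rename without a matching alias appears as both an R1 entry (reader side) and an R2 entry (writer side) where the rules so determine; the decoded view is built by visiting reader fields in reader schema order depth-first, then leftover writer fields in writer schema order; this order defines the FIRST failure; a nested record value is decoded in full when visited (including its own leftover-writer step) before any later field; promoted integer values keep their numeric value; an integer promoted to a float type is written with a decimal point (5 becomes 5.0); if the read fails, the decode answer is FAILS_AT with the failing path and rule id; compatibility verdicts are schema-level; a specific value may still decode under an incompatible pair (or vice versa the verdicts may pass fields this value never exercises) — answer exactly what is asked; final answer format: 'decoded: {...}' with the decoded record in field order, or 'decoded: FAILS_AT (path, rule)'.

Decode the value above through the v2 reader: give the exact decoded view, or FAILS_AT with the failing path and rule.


the writer's type comes first in each Event pair
migrating the Event value to v2:
  avatar := 0xFF
  enabled := null (absent, optional -> null)
  blob := 0xC0DE (absent -> default)
  payload := 0xC0DE (absent -> default)
  read fails at verified under R1 (no fill)
  => FAILS_AT (verified, R1)
diffs on Event not affecting the asked answer:
  field street in record Event: optional changed to required -> schema-level compatibility only; this Event value's decode is unchanged
  added field payload to record Event: required bytes, tag 32, default 0xC0DE (in v2 it sits immediately before verified) -> schema-level compatibility only; this Event value's decode is unchanged
  field signature in record Event: required changed to optional -> schema-level compatibility only; this Event value's decode is unchanged
  field enabled in record Event: type bool changed to string -> schema-level compatibility only; this Event value's decode is unchanged
  field blob in record Event: default set to 0xC0DE -> fires no rule on Event under this dialect and leaves the result unchanged

decoded: FAILS_AT (verified, R1)


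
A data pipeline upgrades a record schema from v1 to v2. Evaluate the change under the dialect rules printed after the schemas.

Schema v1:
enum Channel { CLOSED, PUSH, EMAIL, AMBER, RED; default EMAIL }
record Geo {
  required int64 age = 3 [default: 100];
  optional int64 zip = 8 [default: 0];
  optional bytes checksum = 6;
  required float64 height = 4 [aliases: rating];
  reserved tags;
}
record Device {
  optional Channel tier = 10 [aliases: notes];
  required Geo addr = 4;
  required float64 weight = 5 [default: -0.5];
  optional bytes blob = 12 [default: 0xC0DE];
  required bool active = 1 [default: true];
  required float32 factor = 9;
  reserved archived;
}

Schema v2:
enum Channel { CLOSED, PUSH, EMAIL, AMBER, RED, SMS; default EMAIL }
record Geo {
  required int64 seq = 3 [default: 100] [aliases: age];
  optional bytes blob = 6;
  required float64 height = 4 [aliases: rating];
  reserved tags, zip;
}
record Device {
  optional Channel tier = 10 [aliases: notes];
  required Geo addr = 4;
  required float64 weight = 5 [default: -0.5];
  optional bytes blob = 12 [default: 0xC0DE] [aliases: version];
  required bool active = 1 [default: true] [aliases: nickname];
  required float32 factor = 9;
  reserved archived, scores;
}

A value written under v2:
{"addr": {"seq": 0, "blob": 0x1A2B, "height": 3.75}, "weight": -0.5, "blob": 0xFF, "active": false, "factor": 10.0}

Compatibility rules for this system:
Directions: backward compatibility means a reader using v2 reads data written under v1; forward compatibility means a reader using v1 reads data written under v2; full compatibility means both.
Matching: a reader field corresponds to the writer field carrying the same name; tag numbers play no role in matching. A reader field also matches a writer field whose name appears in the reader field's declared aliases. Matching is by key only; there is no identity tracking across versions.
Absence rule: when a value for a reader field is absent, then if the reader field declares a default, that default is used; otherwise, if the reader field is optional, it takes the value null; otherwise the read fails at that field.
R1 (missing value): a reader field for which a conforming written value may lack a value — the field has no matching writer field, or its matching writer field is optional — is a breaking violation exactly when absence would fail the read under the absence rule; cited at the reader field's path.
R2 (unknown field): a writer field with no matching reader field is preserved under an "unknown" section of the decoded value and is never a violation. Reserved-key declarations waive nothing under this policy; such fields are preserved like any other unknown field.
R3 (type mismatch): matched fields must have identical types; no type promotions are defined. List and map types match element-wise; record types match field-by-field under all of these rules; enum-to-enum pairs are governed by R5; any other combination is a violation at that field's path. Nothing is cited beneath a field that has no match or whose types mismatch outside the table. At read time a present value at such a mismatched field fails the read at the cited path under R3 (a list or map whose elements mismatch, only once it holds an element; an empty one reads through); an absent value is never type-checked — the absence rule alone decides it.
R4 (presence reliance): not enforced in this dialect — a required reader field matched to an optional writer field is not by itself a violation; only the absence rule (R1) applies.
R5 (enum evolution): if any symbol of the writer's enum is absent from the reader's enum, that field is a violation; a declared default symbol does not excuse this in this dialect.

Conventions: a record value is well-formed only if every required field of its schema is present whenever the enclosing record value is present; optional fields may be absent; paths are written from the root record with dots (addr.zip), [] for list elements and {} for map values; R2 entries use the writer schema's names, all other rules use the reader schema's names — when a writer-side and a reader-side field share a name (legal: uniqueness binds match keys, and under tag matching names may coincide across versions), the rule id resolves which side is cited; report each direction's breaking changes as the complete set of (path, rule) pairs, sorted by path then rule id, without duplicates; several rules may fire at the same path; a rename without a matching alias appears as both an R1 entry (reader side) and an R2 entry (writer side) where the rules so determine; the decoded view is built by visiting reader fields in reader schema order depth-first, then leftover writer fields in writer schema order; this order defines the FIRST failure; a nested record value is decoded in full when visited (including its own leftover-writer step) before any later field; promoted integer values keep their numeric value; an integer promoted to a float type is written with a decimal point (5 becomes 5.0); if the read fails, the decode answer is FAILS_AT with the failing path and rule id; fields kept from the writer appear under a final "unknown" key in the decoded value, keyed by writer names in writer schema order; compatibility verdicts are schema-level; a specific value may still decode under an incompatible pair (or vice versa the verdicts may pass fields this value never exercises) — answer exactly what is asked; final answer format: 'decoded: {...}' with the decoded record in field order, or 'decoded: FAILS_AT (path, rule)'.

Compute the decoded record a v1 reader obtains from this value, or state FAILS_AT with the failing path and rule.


decoded: {"tier": null, "addr": {"age": 100, "zip": 0, "checksum": null, "height": 3.75, "unknown": {"seq": 0, "blob": 0x1A2B}}, "weight": -0.5, "blob": 0xFF, "active": false, "factor": 10.0}

arrows below run writer -> reader for Device
decoding the Device value with the v1 reader:
  tier := null (not supplied -> null)
  addr.age := 100 (no value, default fills)
  addr.zip := 0 (no value, default fills)
  addr.checksum := null (not supplied -> null)
  addr.height := 3.75
  writer addr.seq: kept under "unknown"
  writer addr.blob: kept under "unknown"
  weight := -0.5
  blob := 0xFF
  active := false
  factor := 10.0
  => decoded: {"tier": null, "addr": {"age": 100, "zip": 0, "checksum": null, "height": 3.75, "unknown": {"seq": 0, "blob": 0x1A2B}}, "weight": -0.5, "blob": 0xFF, "active": false, "factor": 10.0}
remaining Device differences; none change what is asked:
  enum Channel (field tier in record Device): symbol SMS added -> changes Device's schema-level verdicts only — the decode of this value is the same
  removed field zip from record Geo (its key "zip" joins the reserved list) -> no rule fires on it and the decoded Device view is identical with or without it


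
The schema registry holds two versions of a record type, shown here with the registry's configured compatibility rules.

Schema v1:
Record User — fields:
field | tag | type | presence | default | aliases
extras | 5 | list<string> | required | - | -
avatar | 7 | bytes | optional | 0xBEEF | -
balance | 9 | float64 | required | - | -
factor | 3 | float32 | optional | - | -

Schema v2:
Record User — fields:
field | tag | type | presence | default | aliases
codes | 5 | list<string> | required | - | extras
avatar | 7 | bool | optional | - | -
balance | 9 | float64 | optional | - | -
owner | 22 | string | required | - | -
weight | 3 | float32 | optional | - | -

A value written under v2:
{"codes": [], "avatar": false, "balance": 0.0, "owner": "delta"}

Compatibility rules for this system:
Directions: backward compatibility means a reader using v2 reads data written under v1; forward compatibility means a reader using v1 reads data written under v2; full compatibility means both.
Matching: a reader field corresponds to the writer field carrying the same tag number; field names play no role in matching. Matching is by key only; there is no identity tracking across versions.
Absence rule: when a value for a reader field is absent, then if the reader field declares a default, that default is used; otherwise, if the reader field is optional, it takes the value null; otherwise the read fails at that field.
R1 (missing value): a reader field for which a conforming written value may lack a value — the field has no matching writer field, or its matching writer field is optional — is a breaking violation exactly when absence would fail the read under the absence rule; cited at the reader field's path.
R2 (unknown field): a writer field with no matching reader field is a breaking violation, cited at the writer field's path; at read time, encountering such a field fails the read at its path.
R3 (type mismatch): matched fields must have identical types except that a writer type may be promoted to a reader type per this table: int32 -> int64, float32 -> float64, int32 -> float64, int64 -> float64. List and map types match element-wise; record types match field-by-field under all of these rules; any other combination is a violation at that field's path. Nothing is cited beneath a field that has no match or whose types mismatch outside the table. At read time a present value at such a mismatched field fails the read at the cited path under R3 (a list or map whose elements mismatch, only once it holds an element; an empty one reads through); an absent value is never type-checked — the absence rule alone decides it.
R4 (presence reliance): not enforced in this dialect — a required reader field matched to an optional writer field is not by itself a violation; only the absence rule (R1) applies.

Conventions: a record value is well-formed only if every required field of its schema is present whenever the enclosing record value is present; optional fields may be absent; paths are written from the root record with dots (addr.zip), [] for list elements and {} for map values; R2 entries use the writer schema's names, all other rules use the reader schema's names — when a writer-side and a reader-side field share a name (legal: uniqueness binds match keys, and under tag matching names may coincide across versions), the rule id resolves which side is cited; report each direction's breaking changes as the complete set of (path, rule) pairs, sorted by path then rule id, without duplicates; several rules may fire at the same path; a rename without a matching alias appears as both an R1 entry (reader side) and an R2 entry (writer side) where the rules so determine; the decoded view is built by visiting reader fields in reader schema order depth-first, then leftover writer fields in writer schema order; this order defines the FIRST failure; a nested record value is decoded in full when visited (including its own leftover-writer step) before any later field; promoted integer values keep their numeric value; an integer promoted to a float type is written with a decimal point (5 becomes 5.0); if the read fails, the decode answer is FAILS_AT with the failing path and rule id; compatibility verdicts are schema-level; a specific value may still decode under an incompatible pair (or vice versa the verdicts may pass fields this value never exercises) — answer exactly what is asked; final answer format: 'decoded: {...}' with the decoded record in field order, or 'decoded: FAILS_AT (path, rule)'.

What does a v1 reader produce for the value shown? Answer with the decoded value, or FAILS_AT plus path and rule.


decoded: FAILS_AT (avatar, R3)

in User below, arrows point writer -> reader
migrating the User value to v1:
  extras := [] (from writer codes)
  read fails at avatar under R3
  => FAILS_AT (avatar, R3)
remaining User differences; none change what is asked:
  renamed field factor to weight in record User -> fires no rule on User under this dialect and leaves the result unchanged
  field balance in record User: required changed to optional -> shifts the User verdicts, not this decode
  added field owner to record User: required string, tag 22 (in v2 it sits immediately before weight) -> shifts the User verdicts, not this decode
  renamed field extras to codes in record User (alias extras declared on the renamed field) -> fires no rule on User under this dialect and leaves the result unchanged


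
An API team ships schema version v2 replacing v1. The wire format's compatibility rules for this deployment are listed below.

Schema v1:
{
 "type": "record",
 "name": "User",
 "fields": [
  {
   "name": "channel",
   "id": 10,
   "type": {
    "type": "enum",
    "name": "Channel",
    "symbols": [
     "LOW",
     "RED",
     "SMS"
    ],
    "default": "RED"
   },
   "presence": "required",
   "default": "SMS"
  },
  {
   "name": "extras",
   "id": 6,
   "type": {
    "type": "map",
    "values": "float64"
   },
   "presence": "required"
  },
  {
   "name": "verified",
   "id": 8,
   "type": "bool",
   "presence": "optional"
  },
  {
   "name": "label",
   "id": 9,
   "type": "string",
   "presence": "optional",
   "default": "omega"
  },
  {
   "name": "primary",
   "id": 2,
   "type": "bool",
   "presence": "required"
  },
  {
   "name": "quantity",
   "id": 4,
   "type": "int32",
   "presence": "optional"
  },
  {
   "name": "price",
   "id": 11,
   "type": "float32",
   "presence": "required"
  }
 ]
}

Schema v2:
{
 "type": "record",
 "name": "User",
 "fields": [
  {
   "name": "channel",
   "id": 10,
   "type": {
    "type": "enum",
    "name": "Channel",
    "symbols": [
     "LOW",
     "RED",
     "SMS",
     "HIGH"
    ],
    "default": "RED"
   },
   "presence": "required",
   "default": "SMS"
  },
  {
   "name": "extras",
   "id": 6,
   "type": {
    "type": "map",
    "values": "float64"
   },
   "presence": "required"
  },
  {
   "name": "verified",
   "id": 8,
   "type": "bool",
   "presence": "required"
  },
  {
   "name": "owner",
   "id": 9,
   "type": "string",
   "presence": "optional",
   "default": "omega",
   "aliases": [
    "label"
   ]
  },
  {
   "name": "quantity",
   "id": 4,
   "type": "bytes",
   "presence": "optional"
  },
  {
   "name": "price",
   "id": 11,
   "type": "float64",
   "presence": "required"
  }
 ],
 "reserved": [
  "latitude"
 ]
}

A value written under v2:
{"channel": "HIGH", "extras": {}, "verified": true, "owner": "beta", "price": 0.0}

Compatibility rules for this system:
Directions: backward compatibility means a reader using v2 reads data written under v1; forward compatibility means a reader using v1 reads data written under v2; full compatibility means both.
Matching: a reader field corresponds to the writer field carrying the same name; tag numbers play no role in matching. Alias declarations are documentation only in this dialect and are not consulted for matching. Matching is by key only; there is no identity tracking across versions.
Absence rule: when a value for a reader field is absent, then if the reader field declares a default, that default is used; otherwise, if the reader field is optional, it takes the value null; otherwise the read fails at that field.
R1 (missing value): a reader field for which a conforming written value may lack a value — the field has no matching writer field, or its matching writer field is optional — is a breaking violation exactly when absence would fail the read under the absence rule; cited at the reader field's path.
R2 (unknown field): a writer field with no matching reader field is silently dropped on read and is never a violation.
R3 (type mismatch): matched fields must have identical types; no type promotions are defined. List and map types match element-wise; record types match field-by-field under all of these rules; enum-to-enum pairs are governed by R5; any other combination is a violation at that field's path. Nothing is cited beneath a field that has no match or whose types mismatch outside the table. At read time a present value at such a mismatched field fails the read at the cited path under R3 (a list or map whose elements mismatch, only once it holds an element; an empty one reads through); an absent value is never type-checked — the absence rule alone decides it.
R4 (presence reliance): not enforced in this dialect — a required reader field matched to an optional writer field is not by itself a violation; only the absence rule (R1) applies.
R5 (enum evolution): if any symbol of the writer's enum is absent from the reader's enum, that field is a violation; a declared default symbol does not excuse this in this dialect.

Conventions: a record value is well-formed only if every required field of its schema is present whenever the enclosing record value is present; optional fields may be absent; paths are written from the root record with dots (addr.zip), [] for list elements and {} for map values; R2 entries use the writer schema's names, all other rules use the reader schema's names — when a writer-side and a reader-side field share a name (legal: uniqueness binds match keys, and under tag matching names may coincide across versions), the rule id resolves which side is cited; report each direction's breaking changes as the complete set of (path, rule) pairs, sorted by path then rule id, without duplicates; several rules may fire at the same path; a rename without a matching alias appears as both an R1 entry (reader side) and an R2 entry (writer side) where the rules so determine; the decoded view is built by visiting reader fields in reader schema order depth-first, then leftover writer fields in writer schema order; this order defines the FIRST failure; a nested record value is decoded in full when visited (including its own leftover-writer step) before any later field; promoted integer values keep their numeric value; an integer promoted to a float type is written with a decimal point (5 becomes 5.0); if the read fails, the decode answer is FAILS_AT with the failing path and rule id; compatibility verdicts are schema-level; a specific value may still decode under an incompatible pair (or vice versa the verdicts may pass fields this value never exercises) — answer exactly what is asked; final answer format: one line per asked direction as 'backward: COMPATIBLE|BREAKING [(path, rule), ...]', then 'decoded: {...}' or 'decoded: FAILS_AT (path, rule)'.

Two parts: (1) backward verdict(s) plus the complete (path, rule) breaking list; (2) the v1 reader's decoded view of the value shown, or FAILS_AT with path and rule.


backward: BREAKING [(price, R3), (quantity, R3), (verified, R1)]; decoded: FAILS_AT (channel, R5)

arrows below run writer -> reader for User
backward pass over User, reader schema v2, writer schema v1:
  writer required, Channel -> Channel: reader channel maps from writer channel
  writer required, map<string, float64> -> map<string, float64>: reader extras maps from writer extras
  writer optional, bool -> bool: reader verified maps from writer verified
  owner has no writer counterpart
  writer optional, int32 -> bytes: reader quantity maps from writer quantity
  writer required, float32 -> float64: reader price maps from writer price
  writer label: unknown to reader
  writer primary: unknown to reader
  rule R3 violated at price
  rule R3 violated at quantity
  rule R1 violated at verified
  => backward: BREAKING (3)
decode walk for User under reader schema v1:
  read fails at channel under R5
  => FAILS_AT (channel, R5)
the rest of the User diff is inert for this question:
  removed field primary from record User -> fires only in the forward direction of User, which is not asked here
  renamed field label to owner in record User (alias label declared on the renamed field) -> triggers nothing under User's printed rules — same verdict


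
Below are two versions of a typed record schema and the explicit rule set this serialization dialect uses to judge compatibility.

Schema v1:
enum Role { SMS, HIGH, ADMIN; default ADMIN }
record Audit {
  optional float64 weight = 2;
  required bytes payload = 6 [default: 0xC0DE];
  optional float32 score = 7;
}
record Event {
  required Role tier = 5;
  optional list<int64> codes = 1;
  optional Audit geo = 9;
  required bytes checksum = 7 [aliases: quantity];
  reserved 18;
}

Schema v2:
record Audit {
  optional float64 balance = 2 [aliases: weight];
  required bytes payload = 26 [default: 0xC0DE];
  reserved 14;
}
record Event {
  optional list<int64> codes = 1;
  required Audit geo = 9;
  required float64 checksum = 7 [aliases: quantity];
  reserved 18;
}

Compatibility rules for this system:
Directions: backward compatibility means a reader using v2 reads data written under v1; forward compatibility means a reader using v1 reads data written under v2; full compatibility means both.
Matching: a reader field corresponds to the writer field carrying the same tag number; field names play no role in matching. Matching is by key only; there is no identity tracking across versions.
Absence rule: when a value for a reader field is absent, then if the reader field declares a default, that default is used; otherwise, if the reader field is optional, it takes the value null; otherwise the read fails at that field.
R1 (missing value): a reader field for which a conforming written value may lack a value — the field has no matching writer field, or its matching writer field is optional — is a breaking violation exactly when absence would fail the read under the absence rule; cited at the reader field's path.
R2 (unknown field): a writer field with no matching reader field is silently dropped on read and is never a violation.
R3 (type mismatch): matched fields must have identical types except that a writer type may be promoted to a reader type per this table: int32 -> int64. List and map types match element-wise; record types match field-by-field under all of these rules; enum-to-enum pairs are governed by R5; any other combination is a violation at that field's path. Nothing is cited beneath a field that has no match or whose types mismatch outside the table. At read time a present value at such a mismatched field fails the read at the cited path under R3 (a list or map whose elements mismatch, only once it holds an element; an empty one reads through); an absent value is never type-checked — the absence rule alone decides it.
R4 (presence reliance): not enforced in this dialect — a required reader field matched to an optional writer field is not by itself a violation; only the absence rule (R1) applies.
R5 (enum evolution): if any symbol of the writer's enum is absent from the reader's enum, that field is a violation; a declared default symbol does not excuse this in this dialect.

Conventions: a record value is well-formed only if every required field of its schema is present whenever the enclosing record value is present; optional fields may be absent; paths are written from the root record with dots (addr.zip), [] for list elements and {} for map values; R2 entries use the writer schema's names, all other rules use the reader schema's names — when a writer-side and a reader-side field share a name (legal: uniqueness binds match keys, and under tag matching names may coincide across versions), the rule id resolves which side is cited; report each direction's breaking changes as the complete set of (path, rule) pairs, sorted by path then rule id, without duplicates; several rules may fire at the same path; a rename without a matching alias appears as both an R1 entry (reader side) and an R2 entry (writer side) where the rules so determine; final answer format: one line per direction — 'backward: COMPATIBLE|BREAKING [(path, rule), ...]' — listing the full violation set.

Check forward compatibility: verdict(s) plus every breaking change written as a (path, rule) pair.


arrows below run writer -> reader for Event
forward for Event (reader v1, writer v2):
  tier: no writer match
  codes: list<int64> -> list<int64>, writer optional; from codes
  geo: Audit -> Audit, writer required; from geo
  checksum: float64 -> bytes, writer required; from checksum
  geo.weight: float64 -> float64, writer optional; from geo.balance
  geo.payload: no writer match
  geo.score: no writer match
  geo.payload (writer side), unknown to reader
  rule R3 violated at checksum
  rule R1 violated at tier
  => 2 violation(s): forward is BREAKING for Event
ruling out the remaining Event differences:
  field geo in record Event: optional changed to required -> affects backward compatibility only, which is not asked
  renamed field weight to balance in record Audit (alias weight declared on the renamed field) -> fires no rule on Event, leaving the asked answer as it is
  removed field score from record Audit -> fires no rule on Event, leaving the asked answer as it is
  field payload in record Audit: tag 6 changed to 26 -> fires no rule on Event, leaving the asked answer as it is

forward: BREAKING [(checksum, R3), (tier, R1)]
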